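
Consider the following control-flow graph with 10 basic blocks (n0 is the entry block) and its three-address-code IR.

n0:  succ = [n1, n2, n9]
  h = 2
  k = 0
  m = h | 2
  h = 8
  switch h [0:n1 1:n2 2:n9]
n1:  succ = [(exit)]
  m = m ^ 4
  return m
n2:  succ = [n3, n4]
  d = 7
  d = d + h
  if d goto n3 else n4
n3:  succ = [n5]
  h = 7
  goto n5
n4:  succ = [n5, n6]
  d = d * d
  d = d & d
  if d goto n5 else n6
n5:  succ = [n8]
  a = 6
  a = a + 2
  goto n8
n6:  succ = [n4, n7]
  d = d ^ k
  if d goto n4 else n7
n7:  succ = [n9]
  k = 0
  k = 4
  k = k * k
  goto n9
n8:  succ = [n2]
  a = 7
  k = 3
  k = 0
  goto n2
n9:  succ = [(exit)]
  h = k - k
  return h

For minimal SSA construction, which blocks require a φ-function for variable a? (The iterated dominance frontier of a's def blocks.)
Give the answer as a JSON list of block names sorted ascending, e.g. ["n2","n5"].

idom tree: n1←n0 n2←n0 n3←n2 n4←n2 n5←n2 n6←n4 n7←n6 n8←n5 n9←n0
Dom∩ at merges:
  n2: preds {n0,n8}: {n0} ∩ {n0,n2,n5,n8} = {n0}; idom=n0
  n4: preds {n2,n6}: {n0,n2} ∩ {n0,n2,n4,n6} = {n0,n2}; idom=n2
  n5: preds {n3,n4}: {n0,n2,n3} ∩ {n0,n2,n4} = {n0,n2}; idom=n2
  n9: preds {n0,n7}: {n0} ∩ {n0,n2,n4,n6,n7} = {n0}; idom=n0

DF walk-up:
  join n2 pred n0: · stop@n0
  join n2 pred n8: n8→n5→n2 stop@n0
  join n4 pred n2: · stop@n2
  join n4 pred n6: n6→n4 stop@n2
  join n5 pred n3: n3 stop@n2
  join n5 pred n4: n4 stop@n2
  join n9 pred n0: · stop@n0
  join n9 pred n7: n7→n6→n4→n2 stop@n0
  n0: DF=∅
  n1: DF=∅
  n2: DF={n2,n9}
  n3: DF={n5}
  n4: DF={n4,n5,n9}
  n5: DF={n2}
  n6: DF={n4,n9}
  n7: DF={n9}
  n8: DF={n2}
  n9: DF=∅

φ for a: defs {n5,n8}
  DF⁺ = {n2,n9}

Answer: ["n2", "n9"]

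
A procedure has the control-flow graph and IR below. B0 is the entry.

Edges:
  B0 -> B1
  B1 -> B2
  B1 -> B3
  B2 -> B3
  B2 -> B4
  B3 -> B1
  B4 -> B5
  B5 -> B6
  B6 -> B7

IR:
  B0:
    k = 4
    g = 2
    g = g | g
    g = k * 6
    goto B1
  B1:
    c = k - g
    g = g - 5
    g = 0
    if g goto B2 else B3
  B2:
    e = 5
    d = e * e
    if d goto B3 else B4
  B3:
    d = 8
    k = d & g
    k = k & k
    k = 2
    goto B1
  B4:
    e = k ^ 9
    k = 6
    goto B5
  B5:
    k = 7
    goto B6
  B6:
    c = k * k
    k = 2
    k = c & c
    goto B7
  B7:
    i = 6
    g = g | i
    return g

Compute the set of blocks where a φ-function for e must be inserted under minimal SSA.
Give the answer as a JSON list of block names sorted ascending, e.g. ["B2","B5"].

idom tree: B1←B0 B2←B1 B3←B1 B4←B2 B5←B4 B6←B5 B7←B6
Dom∩ at merges:
  B1: preds {B0,B3}: {B0} ∩ {B0,B1,B3} = {B0}; idom=B0
  B3: preds {B1,B2}: {B0,B1} ∩ {B0,B1,B2} = {B0,B1}; idom=B1

DF derivation:
  B1←B0: walk · to B0
  B1←B3: walk B3→B1 to B0
  B3←B1: walk · to B1
  B3←B2: walk B2 to B1
  DF(B0)=∅
  DF(B1)={B1}
  DF(B2)={B3}
  DF(B3)={B1}
  DF(B4)=∅
  DF(B5)=∅
  DF(B6)=∅
  DF(B7)=∅

φ for e: defs {B2,B4}
  DF⁺ = {B1,B3}

Answer: ["B1", "B3"]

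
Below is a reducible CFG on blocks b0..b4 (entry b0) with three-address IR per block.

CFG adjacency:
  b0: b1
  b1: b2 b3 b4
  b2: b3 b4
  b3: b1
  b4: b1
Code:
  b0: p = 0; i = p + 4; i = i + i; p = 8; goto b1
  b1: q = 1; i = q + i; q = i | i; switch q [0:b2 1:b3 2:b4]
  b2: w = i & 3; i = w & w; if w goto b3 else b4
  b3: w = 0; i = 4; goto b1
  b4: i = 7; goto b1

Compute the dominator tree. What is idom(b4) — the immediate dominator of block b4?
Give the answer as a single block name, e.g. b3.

Answer: b1

Derivation:
idom tree: b1←b0 b2←b1 b3←b1 b4←b1
Dom at joins:
  b1: preds {b0,b3,b4}: {b0} ∩ {b0,b1,b3} ∩ {b0,b1,b4} = {b0}; idom=b0
  b3: preds {b1,b2}: {b0,b1} ∩ {b0,b1,b2} = {b0,b1}; idom=b1
  b4: preds {b1,b2}: {b0,b1} ∩ {b0,b1,b2} = {b0,b1}; idom=b1

idom(b4) = b1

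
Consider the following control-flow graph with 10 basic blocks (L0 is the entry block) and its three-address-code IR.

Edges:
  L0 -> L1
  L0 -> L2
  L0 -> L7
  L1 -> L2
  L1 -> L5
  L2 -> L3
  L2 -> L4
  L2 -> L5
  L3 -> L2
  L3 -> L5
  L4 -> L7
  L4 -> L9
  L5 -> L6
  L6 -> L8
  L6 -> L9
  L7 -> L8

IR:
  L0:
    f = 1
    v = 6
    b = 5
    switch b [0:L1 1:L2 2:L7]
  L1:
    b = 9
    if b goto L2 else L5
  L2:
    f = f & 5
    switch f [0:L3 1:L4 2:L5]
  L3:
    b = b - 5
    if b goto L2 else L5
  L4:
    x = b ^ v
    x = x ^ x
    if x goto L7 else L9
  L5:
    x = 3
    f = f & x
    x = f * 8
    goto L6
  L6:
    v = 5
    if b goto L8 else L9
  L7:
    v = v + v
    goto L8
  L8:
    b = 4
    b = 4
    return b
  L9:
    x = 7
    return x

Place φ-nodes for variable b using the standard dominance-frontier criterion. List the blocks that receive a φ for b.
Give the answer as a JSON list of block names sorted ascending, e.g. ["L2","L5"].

Answer: ["L2", "L5", "L7", "L8", "L9"]

Analysis:
idom tree: L1←L0 L2←L0 L3←L2 L4←L2 L5←L0 L6←L5 L7←L0 L8←L0 L9←L0
Join-block Dom:
  L2: preds {L0,L1,L3}: {L0} ∩ {L0,L1} ∩ {L0,L2,L3} = {L0}; idom=L0
  L5: preds {L1,L2,L3}: {L0,L1} ∩ {L0,L2} ∩ {L0,L2,L3} = {L0}; idom=L0
  L7: preds {L0,L4}: {L0} ∩ {L0,L2,L4} = {L0}; idom=L0
  L8: preds {L6,L7}: {L0,L5,L6} ∩ {L0,L7} = {L0}; idom=L0
  L9: preds {L4,L6}: {L0,L2,L4} ∩ {L0,L5,L6} = {L0}; idom=L0

DF derivation:
  L2←L0: walk · to L0
  L2←L1: walk L1 to L0
  L2←L3: walk L3→L2 to L0
  L5←L1: walk L1 to L0
  L5←L2: walk L2 to L0
  L5←L3: walk L3→L2 to L0
  L7←L0: walk · to L0
  L7←L4: walk L4→L2 to L0
  L8←L6: walk L6→L5 to L0
  L8←L7: walk L7 to L0
  L9←L4: walk L4→L2 to L0
  L9←L6: walk L6→L5 to L0
  DF(L0)=∅
  DF(L1)={L2,L5}
  DF(L2)={L2,L5,L7,L9}
  DF(L3)={L2,L5}
  DF(L4)={L7,L9}
  DF(L5)={L8,L9}
  DF(L6)={L8,L9}
  DF(L7)={L8}
  DF(L8)=∅
  DF(L9)=∅

φ for b: defs {L0,L1,L3,L8}
  DF⁺ = {L2,L5,L7,L8,L9}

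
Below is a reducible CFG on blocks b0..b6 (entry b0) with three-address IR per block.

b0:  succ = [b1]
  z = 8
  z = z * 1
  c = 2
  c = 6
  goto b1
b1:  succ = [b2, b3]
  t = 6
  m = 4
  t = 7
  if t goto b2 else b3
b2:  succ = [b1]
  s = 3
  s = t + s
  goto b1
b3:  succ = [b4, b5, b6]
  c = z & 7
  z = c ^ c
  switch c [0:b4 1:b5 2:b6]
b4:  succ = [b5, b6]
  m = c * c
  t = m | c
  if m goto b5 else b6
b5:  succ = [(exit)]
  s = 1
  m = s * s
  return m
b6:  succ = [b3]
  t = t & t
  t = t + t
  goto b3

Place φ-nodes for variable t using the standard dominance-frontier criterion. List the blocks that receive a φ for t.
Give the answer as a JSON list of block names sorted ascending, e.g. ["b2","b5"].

Answer: ["b1", "b3", "b5", "b6"]

Derivation:
idom tree: b1←b0 b2←b1 b3←b1 b4←b3 b5←b3 b6←b3
Join-block Dom:
  b1: preds {b0,b2}: {b0} ∩ {b0,b1,b2} = {b0}; idom=b0
  b3: preds {b1,b6}: {b0,b1} ∩ {b0,b1,b3,b6} = {b0,b1}; idom=b1
  b5: preds {b3,b4}: {b0,b1,b3} ∩ {b0,b1,b3,b4} = {b0,b1,b3}; idom=b3
  b6: preds {b3,b4}: {b0,b1,b3} ∩ {b0,b1,b3,b4} = {b0,b1,b3}; idom=b3

DF walk-up:
  b1←b0: walk · to b0
  b1←b2: walk b2→b1 to b0
  b3←b1: walk · to b1
  b3←b6: walk b6→b3 to b1
  b5←b3: walk · to b3
  b5←b4: walk b4 to b3
  b6←b3: walk · to b3
  b6←b4: walk b4 to b3
  b0 → ∅
  b1 → {b1}
  b2 → {b1}
  b3 → {b3}
  b4 → {b5,b6}
  b5 → ∅
  b6 → {b3}

φ for t: defs {b1,b4,b6}
  DF⁺ = {b1,b3,b5,b6}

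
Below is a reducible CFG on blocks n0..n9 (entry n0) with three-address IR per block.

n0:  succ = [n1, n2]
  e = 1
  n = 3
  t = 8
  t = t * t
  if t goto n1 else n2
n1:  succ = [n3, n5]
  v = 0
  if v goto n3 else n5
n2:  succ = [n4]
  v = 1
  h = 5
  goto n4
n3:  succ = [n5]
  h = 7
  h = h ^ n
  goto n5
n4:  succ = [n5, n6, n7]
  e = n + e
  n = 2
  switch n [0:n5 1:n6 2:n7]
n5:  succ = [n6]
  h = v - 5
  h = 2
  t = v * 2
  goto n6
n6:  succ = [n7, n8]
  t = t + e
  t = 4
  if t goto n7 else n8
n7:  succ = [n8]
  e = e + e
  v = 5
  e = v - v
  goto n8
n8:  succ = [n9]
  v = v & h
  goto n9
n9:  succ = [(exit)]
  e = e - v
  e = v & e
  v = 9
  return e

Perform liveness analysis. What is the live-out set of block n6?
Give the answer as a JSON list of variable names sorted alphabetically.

Answer: ["e", "h", "v"]

Derivation:
Per-block:
  n0 def {e,n,t} use ∅
  n1 def {v} use ∅
  n2 def {h,v} use ∅
  n3 def {h} use {n}
  n4 def {e,n} use {e,n}
  n5 def {h,t} use {v}
  n6 def {t} use {e,t}
  n7 def {e,v} use {e}
  n8 def {v} use {h,v}
  n9 def {e,v} use {e,v}

Live sets:
  live n0: ∅→{e,n,t}
  live n1: {e,n}→{e,n,v}
  live n2: {e,n,t}→{e,h,n,t,v}
  live n3: {e,n,v}→{e,v}
  live n4: {e,h,n,t,v}→{e,h,t,v}
  live n5: {e,v}→{e,h,t,v}
  live n6: {e,h,t,v}→{e,h,v}
  live n7: {e,h}→{e,h,v}
  live n8: {e,h,v}→{e,v}
  live n9: {e,v}→∅

live-out(n6) = ["e", "h", "v"]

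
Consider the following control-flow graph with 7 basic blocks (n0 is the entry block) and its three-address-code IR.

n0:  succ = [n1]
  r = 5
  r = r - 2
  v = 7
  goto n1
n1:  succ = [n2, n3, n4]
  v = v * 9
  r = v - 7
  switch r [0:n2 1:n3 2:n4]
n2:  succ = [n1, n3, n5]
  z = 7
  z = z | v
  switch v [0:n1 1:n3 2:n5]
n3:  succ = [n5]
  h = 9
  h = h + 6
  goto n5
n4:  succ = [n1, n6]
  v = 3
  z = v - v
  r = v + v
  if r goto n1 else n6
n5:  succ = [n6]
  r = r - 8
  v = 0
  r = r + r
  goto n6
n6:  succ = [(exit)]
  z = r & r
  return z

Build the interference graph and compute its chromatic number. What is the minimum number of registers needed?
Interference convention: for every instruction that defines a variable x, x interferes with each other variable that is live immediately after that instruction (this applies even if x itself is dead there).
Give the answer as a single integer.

Answer: 3

Working:
Per-block:
  n0: def={r,v} ue=∅
  n1: def={r,v} ue={v}
  n2: def={z} ue={v}
  n3: def={h} ue=∅
  n4: def={r,v,z} ue=∅
  n5: def={r,v} ue={r}
  n6: def={z} ue={r}

Backward fixpoint:
  n0: in=∅ out={v}
  n1: in={v} out={r,v}
  n2: in={r,v} out={r,v}
  n3: in={r} out={r}
  n4: in=∅ out={r,v}
  n5: in={r} out={r}
  n6: in={r} out=∅

Interfere edges:
  h↔{r}
  r↔{h,v,z}
  v↔{r,z}
  z↔{r,v}

Colouring:
  {r,v,z} pairwise interfere (3-clique) ⇒ χ ≥ 3
  assign h→c1 r→c0 v→c1 z→c2 — no edge inside a register ⇒ χ ≤ 3
  χ = 3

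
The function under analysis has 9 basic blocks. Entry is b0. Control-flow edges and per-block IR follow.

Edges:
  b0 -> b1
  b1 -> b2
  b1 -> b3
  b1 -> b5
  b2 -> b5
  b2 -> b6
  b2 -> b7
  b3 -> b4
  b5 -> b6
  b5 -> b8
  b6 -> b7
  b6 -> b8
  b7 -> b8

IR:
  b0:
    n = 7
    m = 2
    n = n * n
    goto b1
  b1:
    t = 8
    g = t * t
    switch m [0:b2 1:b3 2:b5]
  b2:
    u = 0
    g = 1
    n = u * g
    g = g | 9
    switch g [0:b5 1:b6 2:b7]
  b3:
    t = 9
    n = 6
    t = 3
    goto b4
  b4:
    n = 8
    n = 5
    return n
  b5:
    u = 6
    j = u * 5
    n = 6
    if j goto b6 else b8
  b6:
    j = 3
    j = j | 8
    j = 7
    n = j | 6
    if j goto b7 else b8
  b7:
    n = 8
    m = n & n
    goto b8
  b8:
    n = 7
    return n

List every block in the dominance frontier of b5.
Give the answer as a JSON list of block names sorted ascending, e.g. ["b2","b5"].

Answer: ["b6", "b8"]

Working:
idom tree: b1←b0 b2←b1 b3←b1 b4←b3 b5←b1 b6←b1 b7←b1 b8←b1
Join-block Dom:
  b5: preds {b1,b2}: {b0,b1} ∩ {b0,b1,b2} = {b0,b1}; idom=b1
  b6: preds {b2,b5}: {b0,b1,b2} ∩ {b0,b1,b5} = {b0,b1}; idom=b1
  b7: preds {b2,b6}: {b0,b1,b2} ∩ {b0,b1,b6} = {b0,b1}; idom=b1
  b8: preds {b5,b6,b7}: {b0,b1,b5} ∩ {b0,b1,b6} ∩ {b0,b1,b7} = {b0,b1}; idom=b1

Frontier:
  join b5 pred b1: · stop@b1
  join b5 pred b2: b2 stop@b1
  join b6 pred b2: b2 stop@b1
  join b6 pred b5: b5 stop@b1
  join b7 pred b2: b2 stop@b1
  join b7 pred b6: b6 stop@b1
  join b8 pred b5: b5 stop@b1
  join b8 pred b6: b6 stop@b1
  join b8 pred b7: b7 stop@b1
  b0: DF=∅
  b1: DF=∅
  b2: DF={b5,b6,b7}
  b3: DF=∅
  b4: DF=∅
  b5: DF={b6,b8}
  b6: DF={b7,b8}
  b7: DF={b8}
  b8: DF=∅

DF(b5) = ["b6", "b8"]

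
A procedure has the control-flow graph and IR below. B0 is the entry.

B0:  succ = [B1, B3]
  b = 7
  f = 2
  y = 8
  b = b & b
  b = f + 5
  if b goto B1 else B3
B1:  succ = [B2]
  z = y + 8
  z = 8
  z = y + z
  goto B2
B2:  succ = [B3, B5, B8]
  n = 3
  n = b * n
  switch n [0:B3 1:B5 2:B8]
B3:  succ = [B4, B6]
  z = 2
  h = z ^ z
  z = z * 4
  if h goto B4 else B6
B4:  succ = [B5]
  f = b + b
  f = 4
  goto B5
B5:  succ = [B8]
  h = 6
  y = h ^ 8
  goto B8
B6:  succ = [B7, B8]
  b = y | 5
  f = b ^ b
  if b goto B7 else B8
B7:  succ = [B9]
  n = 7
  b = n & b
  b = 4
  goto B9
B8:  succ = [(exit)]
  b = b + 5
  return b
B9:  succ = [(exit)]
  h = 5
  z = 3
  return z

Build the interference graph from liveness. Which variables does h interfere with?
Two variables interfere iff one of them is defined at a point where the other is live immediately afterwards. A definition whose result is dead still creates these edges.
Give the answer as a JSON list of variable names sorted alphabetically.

def/use:
  B0: {b,f,y} / ∅
  B1: {z} / {y}
  B2: {n} / {b}
  B3: {h,z} / ∅
  B4: {f} / {b}
  B5: {h,y} / ∅
  B6: {b,f} / {y}
  B7: {b,n} / {b}
  B8: {b} / {b}
  B9: {h,z} / ∅

Backward fixpoint:
  live B0: ∅→{b,y}
  live B1: {b,y}→{b,y}
  live B2: {b,y}→{b,y}
  live B3: {b,y}→{b,y}
  live B4: {b}→{b}
  live B5: {b}→{b}
  live B6: {y}→{b}
  live B7: {b}→∅
  live B8: {b}→∅
  live B9: ∅→∅

Conflict graph:
  b↔{f,h,n,y,z}
  f↔{b,y}
  h↔{b,y,z}
  n↔{b,y}
  y↔{b,f,h,n,z}
  z↔{b,h,y}

N(h) = ["b", "y", "z"]

Answer: ["b", "y", "z"]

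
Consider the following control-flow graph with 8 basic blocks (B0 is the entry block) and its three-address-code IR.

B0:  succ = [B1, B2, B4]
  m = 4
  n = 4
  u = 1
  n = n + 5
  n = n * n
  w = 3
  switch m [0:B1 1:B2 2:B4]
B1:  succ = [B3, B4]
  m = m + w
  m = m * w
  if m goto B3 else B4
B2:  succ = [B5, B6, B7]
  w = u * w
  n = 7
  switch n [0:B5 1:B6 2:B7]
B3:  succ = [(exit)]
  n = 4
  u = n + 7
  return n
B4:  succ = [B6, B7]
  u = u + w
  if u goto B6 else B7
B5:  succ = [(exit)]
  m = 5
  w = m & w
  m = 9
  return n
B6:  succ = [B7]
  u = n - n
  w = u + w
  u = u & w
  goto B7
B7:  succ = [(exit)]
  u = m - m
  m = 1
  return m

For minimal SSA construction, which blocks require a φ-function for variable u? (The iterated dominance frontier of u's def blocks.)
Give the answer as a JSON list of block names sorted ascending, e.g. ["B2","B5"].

idom tree: B1←B0 B2←B0 B3←B1 B4←B0 B5←B2 B6←B0 B7←B0
Join-block Dom:
  B4: preds {B0,B1}: {B0} ∩ {B0,B1} = {B0}; idom=B0
  B6: preds {B2,B4}: {B0,B2} ∩ {B0,B4} = {B0}; idom=B0
  B7: preds {B2,B4,B6}: {B0,B2} ∩ {B0,B4} ∩ {B0,B6} = {B0}; idom=B0

DF walk-up:
  B4←B0: walk · to B0
  B4←B1: walk B1 to B0
  B6←B2: walk B2 to B0
  B6←B4: walk B4 to B0
  B7←B2: walk B2 to B0
  B7←B4: walk B4 to B0
  B7←B6: walk B6 to B0
  B0 → ∅
  B1 → {B4}
  B2 → {B6,B7}
  B3 → ∅
  B4 → {B6,B7}
  B5 → ∅
  B6 → {B7}
  B7 → ∅

φ for u: defs {B0,B3,B4,B6,B7}
  DF⁺ = {B6,B7}

Answer: ["B6", "B7"]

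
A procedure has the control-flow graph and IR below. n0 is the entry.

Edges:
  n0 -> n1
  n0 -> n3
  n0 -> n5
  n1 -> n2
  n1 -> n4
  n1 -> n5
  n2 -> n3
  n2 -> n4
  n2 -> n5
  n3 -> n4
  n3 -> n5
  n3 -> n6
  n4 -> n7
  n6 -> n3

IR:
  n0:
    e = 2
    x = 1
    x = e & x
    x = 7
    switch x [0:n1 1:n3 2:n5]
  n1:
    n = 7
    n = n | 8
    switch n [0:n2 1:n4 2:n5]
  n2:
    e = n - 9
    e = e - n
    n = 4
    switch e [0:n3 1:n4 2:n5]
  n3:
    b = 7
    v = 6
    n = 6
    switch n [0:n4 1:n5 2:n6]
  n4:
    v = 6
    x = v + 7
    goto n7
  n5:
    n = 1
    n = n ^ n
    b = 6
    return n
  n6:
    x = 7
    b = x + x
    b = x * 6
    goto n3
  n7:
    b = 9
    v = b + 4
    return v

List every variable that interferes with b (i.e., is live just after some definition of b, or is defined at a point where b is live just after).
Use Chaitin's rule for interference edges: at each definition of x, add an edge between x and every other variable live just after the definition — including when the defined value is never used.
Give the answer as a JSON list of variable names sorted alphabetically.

Block summaries:
  n0: def={e,x} ue=∅
  n1: def={n} ue=∅
  n2: def={e,n} ue={n}
  n3: def={b,n,v} ue=∅
  n4: def={v,x} ue=∅
  n5: def={b,n} ue=∅
  n6: def={b,x} ue=∅
  n7: def={b,v} ue=∅

Liveness:
  n0: in=∅ out=∅
  n1: in=∅ out={n}
  n2: in={n} out=∅
  n3: in=∅ out=∅
  n4: in=∅ out=∅
  n5: in=∅ out=∅
  n6: in=∅ out=∅
  n7: in=∅ out=∅

Conflict graph:
  b — {n,x}
  e — {n,x}
  n — {b,e}
  v — ∅
  x — {b,e}

N(b) = ["n", "x"]

Answer: ["n", "x"]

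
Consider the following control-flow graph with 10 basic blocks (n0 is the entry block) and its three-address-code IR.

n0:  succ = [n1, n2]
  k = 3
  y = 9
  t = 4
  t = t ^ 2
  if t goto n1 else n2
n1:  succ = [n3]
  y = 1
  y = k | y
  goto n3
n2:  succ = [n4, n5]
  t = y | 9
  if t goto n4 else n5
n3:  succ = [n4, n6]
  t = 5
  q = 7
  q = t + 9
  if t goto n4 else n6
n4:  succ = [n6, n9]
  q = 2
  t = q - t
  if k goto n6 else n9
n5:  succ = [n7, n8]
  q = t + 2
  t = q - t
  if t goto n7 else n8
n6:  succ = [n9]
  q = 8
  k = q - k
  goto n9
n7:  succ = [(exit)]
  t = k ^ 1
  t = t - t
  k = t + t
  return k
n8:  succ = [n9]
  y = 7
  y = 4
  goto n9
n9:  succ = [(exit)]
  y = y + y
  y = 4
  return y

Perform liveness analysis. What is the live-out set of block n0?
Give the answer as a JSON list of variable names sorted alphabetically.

Answer: ["k", "y"]

Analysis:
Per-block:
  n0 def {k,t,y} use ∅
  n1 def {y} use {k}
  n2 def {t} use {y}
  n3 def {q,t} use ∅
  n4 def {q,t} use {k,t}
  n5 def {q,t} use {t}
  n6 def {k,q} use {k}
  n7 def {k,t} use {k}
  n8 def {y} use ∅
  n9 def {y} use {y}

Live sets:
  live n0: ∅→{k,y}
  live n1: {k}→{k,y}
  live n2: {k,y}→{k,t,y}
  live n3: {k,y}→{k,t,y}
  live n4: {k,t,y}→{k,y}
  live n5: {k,t}→{k}
  live n6: {k,y}→{y}
  live n7: {k}→∅
  live n8: ∅→{y}
  live n9: {y}→∅

live-out(n0) = ["k", "y"]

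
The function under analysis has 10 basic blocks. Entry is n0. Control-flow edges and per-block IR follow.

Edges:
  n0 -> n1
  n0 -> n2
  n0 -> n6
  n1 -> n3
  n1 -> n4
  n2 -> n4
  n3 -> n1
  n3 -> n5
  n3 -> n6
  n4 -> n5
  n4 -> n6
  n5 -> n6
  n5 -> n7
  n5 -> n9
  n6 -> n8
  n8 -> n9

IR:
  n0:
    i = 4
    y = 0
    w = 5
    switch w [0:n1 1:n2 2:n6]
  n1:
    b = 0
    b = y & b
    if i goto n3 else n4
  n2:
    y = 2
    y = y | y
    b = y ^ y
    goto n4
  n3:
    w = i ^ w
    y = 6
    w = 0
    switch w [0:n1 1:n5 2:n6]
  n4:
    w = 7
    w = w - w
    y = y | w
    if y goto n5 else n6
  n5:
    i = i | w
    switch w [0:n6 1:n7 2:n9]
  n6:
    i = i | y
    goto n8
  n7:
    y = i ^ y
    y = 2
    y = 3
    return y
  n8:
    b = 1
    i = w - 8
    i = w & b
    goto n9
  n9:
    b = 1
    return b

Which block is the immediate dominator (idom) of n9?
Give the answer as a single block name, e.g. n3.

idom tree: n1←n0 n2←n0 n3←n1 n4←n0 n5←n0 n6←n0 n7←n5 n8←n6 n9←n0
Join-block Dom:
  n1: preds {n0,n3}: {n0} ∩ {n0,n1,n3} = {n0}; idom=n0
  n4: preds {n1,n2}: {n0,n1} ∩ {n0,n2} = {n0}; idom=n0
  n5: preds {n3,n4}: {n0,n1,n3} ∩ {n0,n4} = {n0}; idom=n0
  n6: preds {n0,n3,n4,n5}: {n0} ∩ {n0,n1,n3} ∩ {n0,n4} ∩ {n0,n5} = {n0}; idom=n0
  n9: preds {n5,n8}: {n0,n5} ∩ {n0,n6,n8} = {n0}; idom=n0

idom(n9) = n0

Answer: n0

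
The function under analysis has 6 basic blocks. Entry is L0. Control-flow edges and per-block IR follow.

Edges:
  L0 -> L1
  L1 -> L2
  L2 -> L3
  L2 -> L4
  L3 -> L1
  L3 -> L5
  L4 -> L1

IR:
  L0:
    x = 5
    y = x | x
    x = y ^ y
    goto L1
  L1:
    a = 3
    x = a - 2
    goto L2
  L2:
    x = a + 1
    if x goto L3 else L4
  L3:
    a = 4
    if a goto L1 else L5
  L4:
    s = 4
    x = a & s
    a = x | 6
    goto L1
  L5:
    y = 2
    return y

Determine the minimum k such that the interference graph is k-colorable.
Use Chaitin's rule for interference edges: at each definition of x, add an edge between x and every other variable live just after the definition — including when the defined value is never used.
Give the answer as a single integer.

Block summaries:
  L0: def={x,y} ue=∅
  L1: def={a,x} ue=∅
  L2: def={x} ue={a}
  L3: def={a} ue=∅
  L4: def={a,s,x} ue={a}
  L5: def={y} ue=∅

Liveness:
  L0: in=∅ out=∅
  L1: in=∅ out={a}
  L2: in={a} out={a}
  L3: in=∅ out=∅
  L4: in={a} out=∅
  L5: in=∅ out=∅

Interference:
  a: {s,x}
  s: {a}
  x: {a}
  y: ∅

Colouring:
  {a,s} pairwise interfere (2-clique) ⇒ χ ≥ 2
  2-colouring: r0={a,y}  r1={s,x}
  χ = 2

Answer: 2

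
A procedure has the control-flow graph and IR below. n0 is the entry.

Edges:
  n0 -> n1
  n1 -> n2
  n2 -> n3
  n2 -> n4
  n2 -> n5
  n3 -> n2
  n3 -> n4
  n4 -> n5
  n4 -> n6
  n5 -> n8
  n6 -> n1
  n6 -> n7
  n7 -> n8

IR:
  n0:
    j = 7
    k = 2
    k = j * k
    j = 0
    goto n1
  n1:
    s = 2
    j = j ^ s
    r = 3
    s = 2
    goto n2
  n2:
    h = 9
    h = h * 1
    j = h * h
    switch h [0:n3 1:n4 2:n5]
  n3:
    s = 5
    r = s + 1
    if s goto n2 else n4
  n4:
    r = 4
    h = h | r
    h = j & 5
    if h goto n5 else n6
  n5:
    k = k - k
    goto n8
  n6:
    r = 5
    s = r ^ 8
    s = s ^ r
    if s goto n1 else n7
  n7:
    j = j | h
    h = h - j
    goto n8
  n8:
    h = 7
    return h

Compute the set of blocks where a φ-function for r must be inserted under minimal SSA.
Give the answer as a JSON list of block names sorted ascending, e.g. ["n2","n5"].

Answer: ["n1", "n2", "n4", "n5", "n8"]

Analysis:
idom tree: n1←n0 n2←n1 n3←n2 n4←n2 n5←n2 n6←n4 n7←n6 n8←n2
Join-block Dom:
  n1: preds {n0,n6}: {n0} ∩ {n0,n1,n2,n4,n6} = {n0}; idom=n0
  n2: preds {n1,n3}: {n0,n1} ∩ {n0,n1,n2,n3} = {n0,n1}; idom=n1
  n4: preds {n2,n3}: {n0,n1,n2} ∩ {n0,n1,n2,n3} = {n0,n1,n2}; idom=n2
  n5: preds {n2,n4}: {n0,n1,n2} ∩ {n0,n1,n2,n4} = {n0,n1,n2}; idom=n2
  n8: preds {n5,n7}: {n0,n1,n2,n5} ∩ {n0,n1,n2,n4,n6,n7} = {n0,n1,n2}; idom=n2

DF walk-up:
  n1←n0: walk · to n0
  n1←n6: walk n6→n4→n2→n1 to n0
  n2←n1: walk · to n1
  n2←n3: walk n3→n2 to n1
  n4←n2: walk · to n2
  n4←n3: walk n3 to n2
  n5←n2: walk · to n2
  n5←n4: walk n4 to n2
  n8←n5: walk n5 to n2
  n8←n7: walk n7→n6→n4 to n2
  DF(n0)=∅
  DF(n1)={n1}
  DF(n2)={n1,n2}
  DF(n3)={n2,n4}
  DF(n4)={n1,n5,n8}
  DF(n5)={n8}
  DF(n6)={n1,n8}
  DF(n7)={n8}
  DF(n8)=∅

φ for r: defs {n1,n3,n4,n6}
  DF⁺ = {n1,n2,n4,n5,n8}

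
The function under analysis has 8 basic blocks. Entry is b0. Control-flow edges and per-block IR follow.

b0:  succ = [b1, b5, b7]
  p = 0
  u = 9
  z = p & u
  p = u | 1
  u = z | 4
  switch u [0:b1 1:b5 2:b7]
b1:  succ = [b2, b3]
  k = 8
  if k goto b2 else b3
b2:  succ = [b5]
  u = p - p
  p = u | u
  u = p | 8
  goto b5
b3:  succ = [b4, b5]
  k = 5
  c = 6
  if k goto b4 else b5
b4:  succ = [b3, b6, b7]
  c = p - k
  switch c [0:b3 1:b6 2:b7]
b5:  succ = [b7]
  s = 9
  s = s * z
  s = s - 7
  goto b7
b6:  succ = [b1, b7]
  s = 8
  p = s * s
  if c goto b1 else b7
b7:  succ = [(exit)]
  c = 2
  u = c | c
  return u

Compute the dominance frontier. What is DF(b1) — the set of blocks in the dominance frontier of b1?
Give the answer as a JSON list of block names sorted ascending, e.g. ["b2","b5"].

idom tree: b1←b0 b2←b1 b3←b1 b4←b3 b5←b0 b6←b4 b7←b0
Dom at joins:
  b1: preds {b0,b6}: {b0} ∩ {b0,b1,b3,b4,b6} = {b0}; idom=b0
  b3: preds {b1,b4}: {b0,b1} ∩ {b0,b1,b3,b4} = {b0,b1}; idom=b1
  b5: preds {b0,b2,b3}: {b0} ∩ {b0,b1,b2} ∩ {b0,b1,b3} = {b0}; idom=b0
  b7: preds {b0,b4,b5,b6}: {b0} ∩ {b0,b1,b3,b4} ∩ {b0,b5} ∩ {b0,b1,b3,b4,b6} = {b0}; idom=b0

DF walk-up:
  join b1 pred b0: · stop@b0
  join b1 pred b6: b6→b4→b3→b1 stop@b0
  join b3 pred b1: · stop@b1
  join b3 pred b4: b4→b3 stop@b1
  join b5 pred b0: · stop@b0
  join b5 pred b2: b2→b1 stop@b0
  join b5 pred b3: b3→b1 stop@b0
  join b7 pred b0: · stop@b0
  join b7 pred b4: b4→b3→b1 stop@b0
  join b7 pred b5: b5 stop@b0
  join b7 pred b6: b6→b4→b3→b1 stop@b0
  b0: DF=∅
  b1: DF={b1,b5,b7}
  b2: DF={b5}
  b3: DF={b1,b3,b5,b7}
  b4: DF={b1,b3,b7}
  b5: DF={b7}
  b6: DF={b1,b7}
  b7: DF=∅

DF(b1) = ["b1", "b5", "b7"]

Answer: ["b1", "b5", "b7"]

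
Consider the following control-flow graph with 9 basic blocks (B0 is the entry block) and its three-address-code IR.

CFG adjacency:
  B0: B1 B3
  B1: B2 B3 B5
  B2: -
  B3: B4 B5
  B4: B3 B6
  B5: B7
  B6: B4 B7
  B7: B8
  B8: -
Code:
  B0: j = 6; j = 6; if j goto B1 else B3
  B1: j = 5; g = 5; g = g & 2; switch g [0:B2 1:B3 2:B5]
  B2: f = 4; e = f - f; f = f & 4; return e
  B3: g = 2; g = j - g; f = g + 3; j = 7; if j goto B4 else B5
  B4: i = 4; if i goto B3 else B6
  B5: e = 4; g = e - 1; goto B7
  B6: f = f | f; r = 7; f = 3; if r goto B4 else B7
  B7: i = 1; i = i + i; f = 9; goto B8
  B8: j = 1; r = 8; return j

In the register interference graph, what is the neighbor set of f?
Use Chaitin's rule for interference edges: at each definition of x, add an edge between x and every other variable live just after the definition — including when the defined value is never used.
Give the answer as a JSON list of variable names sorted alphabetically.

Per-block:
  B0: {j} / ∅
  B1: {g,j} / ∅
  B2: {e,f} / ∅
  B3: {f,g,j} / {j}
  B4: {i} / ∅
  B5: {e,g} / ∅
  B6: {f,r} / {f}
  B7: {f,i} / ∅
  B8: {j,r} / ∅

Live sets:
  live B0: ∅→{j}
  live B1: ∅→{j}
  live B2: ∅→∅
  live B3: {j}→{f,j}
  live B4: {f,j}→{f,j}
  live B5: ∅→∅
  live B6: {f,j}→{f,j}
  live B7: ∅→∅
  live B8: ∅→∅

Interfere edges:
  e: {f}
  f: {e,i,j,r}
  g: {j}
  i: {f,j}
  j: {f,g,i,r}
  r: {f,j}

N(f) = ["e", "i", "j", "r"]

Answer: ["e", "i", "j", "r"]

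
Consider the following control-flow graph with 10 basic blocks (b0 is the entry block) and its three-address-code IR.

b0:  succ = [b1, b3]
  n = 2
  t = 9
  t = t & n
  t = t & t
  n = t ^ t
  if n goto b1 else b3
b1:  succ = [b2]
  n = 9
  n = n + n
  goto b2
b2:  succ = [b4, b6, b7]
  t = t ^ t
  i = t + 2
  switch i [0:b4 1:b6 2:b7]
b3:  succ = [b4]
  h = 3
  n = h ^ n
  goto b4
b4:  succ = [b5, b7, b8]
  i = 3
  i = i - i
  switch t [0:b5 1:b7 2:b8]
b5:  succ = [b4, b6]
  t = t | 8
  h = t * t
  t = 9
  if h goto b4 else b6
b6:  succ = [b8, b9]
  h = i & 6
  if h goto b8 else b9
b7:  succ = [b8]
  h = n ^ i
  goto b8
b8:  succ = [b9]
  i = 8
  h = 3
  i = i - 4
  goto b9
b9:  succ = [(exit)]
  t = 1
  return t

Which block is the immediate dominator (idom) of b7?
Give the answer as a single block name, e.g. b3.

idom tree: b1←b0 b2←b1 b3←b0 b4←b0 b5←b4 b6←b0 b7←b0 b8←b0 b9←b0
Dom∩ at merges:
  b4: preds {b2,b3,b5}: {b0,b1,b2} ∩ {b0,b3} ∩ {b0,b4,b5} = {b0}; idom=b0
  b6: preds {b2,b5}: {b0,b1,b2} ∩ {b0,b4,b5} = {b0}; idom=b0
  b7: preds {b2,b4}: {b0,b1,b2} ∩ {b0,b4} = {b0}; idom=b0
  b8: preds {b4,b6,b7}: {b0,b4} ∩ {b0,b6} ∩ {b0,b7} = {b0}; idom=b0
  b9: preds {b6,b8}: {b0,b6} ∩ {b0,b8} = {b0}; idom=b0

idom(b7) = b0

Answer: b0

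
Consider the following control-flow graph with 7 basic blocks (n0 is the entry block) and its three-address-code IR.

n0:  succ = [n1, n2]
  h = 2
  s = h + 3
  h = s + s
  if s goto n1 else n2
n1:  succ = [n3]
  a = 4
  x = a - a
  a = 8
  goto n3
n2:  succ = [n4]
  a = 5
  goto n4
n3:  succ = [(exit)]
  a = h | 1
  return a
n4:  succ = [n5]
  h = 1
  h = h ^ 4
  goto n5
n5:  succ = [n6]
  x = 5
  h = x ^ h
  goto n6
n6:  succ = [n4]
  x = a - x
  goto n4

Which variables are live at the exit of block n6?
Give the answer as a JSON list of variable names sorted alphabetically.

Answer: ["a"]

Working:
Block summaries:
  n0: {h,s} / ∅
  n1: {a,x} / ∅
  n2: {a} / ∅
  n3: {a} / {h}
  n4: {h} / ∅
  n5: {h,x} / {h}
  n6: {x} / {a,x}

Live sets:
  live n0: ∅→{h}
  live n1: {h}→{h}
  live n2: ∅→{a}
  live n3: {h}→∅
  live n4: {a}→{a,h}
  live n5: {a,h}→{a,x}
  live n6: {a,x}→{a}

live-out(n6) = ["a"]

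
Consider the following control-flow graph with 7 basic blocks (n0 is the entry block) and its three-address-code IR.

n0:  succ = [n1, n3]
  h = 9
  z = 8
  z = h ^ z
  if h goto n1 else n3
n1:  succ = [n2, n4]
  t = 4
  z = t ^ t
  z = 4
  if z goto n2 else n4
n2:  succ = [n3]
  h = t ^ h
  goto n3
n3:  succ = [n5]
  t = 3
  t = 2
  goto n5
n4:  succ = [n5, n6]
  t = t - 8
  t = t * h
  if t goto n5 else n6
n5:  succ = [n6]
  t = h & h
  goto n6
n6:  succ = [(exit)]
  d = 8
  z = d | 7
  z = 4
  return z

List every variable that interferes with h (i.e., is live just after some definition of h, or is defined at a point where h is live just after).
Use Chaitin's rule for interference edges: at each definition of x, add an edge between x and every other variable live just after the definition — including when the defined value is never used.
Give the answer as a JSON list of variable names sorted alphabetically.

Answer: ["t", "z"]

Working:
def/use:
  n0: {h,z} / ∅
  n1: {t,z} / ∅
  n2: {h} / {h,t}
  n3: {t} / ∅
  n4: {t} / {h,t}
  n5: {t} / {h}
  n6: {d,z} / ∅

Backward fixpoint:
  n0: in=∅ out={h}
  n1: in={h} out={h,t}
  n2: in={h,t} out={h}
  n3: in={h} out={h}
  n4: in={h,t} out={h}
  n5: in={h} out=∅
  n6: in=∅ out=∅

Interfere edges:
  d — ∅
  h — {t,z}
  t — {h,z}
  z — {h,t}

N(h) = ["t", "z"]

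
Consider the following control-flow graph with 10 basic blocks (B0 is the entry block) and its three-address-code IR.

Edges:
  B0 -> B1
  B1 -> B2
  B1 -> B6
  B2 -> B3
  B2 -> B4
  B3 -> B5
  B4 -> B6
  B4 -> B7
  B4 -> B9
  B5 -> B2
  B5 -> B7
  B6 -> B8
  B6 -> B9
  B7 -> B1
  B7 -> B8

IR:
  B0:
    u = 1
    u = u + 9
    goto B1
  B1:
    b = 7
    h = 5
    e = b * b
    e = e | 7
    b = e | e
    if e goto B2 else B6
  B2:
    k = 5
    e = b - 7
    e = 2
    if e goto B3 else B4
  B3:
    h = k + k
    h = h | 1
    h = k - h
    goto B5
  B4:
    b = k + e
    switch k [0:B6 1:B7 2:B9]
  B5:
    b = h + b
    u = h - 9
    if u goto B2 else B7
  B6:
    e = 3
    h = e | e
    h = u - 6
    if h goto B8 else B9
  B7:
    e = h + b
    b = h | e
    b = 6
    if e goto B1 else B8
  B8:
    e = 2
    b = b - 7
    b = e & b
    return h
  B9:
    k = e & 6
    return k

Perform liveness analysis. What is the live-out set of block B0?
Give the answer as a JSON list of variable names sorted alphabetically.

Per-block:
  B0 def {u} use ∅
  B1 def {b,e,h} use ∅
  B2 def {e,k} use {b}
  B3 def {h} use {k}
  B4 def {b} use {e,k}
  B5 def {b,u} use {b,h}
  B6 def {e,h} use {u}
  B7 def {b,e} use {b,h}
  B8 def {b,e} use {b,h}
  B9 def {k} use {e}

Liveness:
  live B0: ∅→{u}
  live B1: {u}→{b,h,u}
  live B2: {b,h,u}→{b,e,h,k,u}
  live B3: {b,k}→{b,h}
  live B4: {e,h,k,u}→{b,e,h,u}
  live B5: {b,h}→{b,h,u}
  live B6: {b,u}→{b,e,h}
  live B7: {b,h,u}→{b,h,u}
  live B8: {b,h}→∅
  live B9: {e}→∅

live-out(B0) = ["u"]

Answer: ["u"]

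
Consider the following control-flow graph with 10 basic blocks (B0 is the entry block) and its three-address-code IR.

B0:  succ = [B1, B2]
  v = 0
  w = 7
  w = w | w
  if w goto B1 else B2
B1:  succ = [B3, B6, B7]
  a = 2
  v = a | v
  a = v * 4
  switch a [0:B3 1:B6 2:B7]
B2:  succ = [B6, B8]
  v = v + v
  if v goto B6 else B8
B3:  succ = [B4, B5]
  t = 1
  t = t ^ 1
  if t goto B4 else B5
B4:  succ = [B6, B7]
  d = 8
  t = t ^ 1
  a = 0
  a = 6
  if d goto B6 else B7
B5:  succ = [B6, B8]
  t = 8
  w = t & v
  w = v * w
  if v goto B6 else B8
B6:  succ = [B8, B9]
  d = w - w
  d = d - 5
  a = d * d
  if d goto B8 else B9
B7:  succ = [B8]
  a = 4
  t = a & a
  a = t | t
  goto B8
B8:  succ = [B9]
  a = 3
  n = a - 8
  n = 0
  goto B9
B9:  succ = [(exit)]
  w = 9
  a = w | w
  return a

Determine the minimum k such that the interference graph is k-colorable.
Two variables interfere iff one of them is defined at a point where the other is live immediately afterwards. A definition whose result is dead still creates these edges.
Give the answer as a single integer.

Block summaries:
  B0 def {v,w} use ∅
  B1 def {a,v} use {v}
  B2 def {v} use {v}
  B3 def {t} use ∅
  B4 def {a,d,t} use {t}
  B5 def {t,w} use {v}
  B6 def {a,d} use {w}
  B7 def {a,t} use ∅
  B8 def {a,n} use ∅
  B9 def {a,w} use ∅

Liveness:
  B0 li=∅ lo={v,w}
  B1 li={v,w} lo={v,w}
  B2 li={v,w} lo={w}
  B3 li={v,w} lo={t,v,w}
  B4 li={t,w} lo={w}
  B5 li={v} lo={w}
  B6 li={w} lo=∅
  B7 li=∅ lo=∅
  B8 li=∅ lo=∅
  B9 li=∅ lo=∅

Conflict graph:
  a — {d,v,w}
  d — {a,t,w}
  n — ∅
  t — {d,v,w}
  v — {a,t,w}
  w — {a,d,t,v}

Registers:
  lower bound: {a,d,w} mutually conflict ⇒ χ ≥ 3
  assign a→c1 d→c2 n→c0 t→c1 v→c2 w→c0 — no edge inside a register ⇒ χ ≤ 3
  χ = 3

Answer: 3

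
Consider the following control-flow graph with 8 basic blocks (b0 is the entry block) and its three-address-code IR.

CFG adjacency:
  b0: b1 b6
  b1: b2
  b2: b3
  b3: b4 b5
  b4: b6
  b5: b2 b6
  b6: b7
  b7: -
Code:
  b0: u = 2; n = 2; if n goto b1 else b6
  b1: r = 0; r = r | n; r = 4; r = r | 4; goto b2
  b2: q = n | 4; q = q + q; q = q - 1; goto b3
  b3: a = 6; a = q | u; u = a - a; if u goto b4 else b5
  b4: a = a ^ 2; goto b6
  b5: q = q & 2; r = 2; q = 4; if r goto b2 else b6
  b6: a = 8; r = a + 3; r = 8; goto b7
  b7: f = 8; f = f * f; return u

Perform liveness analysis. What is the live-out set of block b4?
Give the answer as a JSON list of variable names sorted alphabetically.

Answer: ["u"]

Derivation:
Per-block:
  b0: {n,u} / ∅
  b1: {r} / {n}
  b2: {q} / {n}
  b3: {a,u} / {q,u}
  b4: {a} / {a}
  b5: {q,r} / {q}
  b6: {a,r} / ∅
  b7: {f} / {u}

Backward fixpoint:
  b0 li=∅ lo={n,u}
  b1 li={n,u} lo={n,u}
  b2 li={n,u} lo={n,q,u}
  b3 li={n,q,u} lo={a,n,q,u}
  b4 li={a,u} lo={u}
  b5 li={n,q,u} lo={n,u}
  b6 li={u} lo={u}
  b7 li={u} lo=∅

live-out(b4) = ["u"]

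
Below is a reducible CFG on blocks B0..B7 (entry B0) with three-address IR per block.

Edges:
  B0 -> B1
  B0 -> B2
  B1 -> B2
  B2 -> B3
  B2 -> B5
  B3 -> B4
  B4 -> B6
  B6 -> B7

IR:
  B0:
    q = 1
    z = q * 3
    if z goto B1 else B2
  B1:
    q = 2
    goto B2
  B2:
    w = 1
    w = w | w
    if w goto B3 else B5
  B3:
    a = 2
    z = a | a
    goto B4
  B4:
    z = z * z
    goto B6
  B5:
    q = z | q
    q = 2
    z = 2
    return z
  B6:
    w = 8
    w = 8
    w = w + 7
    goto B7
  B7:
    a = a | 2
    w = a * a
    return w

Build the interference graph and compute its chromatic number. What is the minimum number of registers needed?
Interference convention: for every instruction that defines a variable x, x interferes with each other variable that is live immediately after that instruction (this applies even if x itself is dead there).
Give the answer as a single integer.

Block summaries:
  B0: def={q,z} ue=∅
  B1: def={q} ue=∅
  B2: def={w} ue=∅
  B3: def={a,z} ue=∅
  B4: def={z} ue={z}
  B5: def={q,z} ue={q,z}
  B6: def={w} ue=∅
  B7: def={a,w} ue={a}

Live sets:
  B0 li=∅ lo={q,z}
  B1 li={z} lo={q,z}
  B2 li={q,z} lo={q,z}
  B3 li=∅ lo={a,z}
  B4 li={a,z} lo={a}
  B5 li={q,z} lo=∅
  B6 li={a} lo={a}
  B7 li={a} lo=∅

Interference:
  a↔{w,z}
  q↔{w,z}
  w↔{a,q,z}
  z↔{a,q,w}

Colouring:
  clique {a,w,z} ⇒ need ≥ 3
  assign a→c2 q→c2 w→c0 z→c1 — no edge inside a register ⇒ χ ≤ 3
  χ = 3

Answer: 3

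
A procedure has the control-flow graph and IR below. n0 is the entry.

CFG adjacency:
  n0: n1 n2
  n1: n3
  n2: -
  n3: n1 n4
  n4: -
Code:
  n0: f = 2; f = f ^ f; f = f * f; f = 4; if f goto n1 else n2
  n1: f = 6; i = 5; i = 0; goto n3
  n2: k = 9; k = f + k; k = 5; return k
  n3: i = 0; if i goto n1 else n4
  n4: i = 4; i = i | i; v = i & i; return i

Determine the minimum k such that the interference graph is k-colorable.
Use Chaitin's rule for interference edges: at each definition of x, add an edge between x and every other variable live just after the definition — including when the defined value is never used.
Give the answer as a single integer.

Block summaries:
  n0 def {f} use ∅
  n1 def {f,i} use ∅
  n2 def {k} use {f}
  n3 def {i} use ∅
  n4 def {i,v} use ∅

Liveness:
  n0: in=∅ out={f}
  n1: in=∅ out=∅
  n2: in={f} out=∅
  n3: in=∅ out=∅
  n4: in=∅ out=∅

Interfere edges:
  f — {k}
  i — {v}
  k — {f}
  v — {i}

Colouring:
  clique {f,k} ⇒ need ≥ 2
  assign f→c0 i→c0 k→c1 v→c1 — no edge inside a register ⇒ χ ≤ 2
  χ = 2

Answer: 2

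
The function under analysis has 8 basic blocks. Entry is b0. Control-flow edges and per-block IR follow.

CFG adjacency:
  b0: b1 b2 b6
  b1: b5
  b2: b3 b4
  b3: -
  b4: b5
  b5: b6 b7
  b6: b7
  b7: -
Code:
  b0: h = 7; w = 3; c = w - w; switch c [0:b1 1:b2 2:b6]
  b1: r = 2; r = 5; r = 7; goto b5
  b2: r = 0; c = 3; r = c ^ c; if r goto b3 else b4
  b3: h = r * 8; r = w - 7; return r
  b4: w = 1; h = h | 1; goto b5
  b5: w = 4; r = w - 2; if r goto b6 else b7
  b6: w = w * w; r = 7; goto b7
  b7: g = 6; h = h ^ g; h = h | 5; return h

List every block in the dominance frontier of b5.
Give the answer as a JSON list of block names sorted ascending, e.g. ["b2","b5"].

idom tree: b1←b0 b2←b0 b3←b2 b4←b2 b5←b0 b6←b0 b7←b0
Dom∩ at merges:
  b5: preds {b1,b4}: {b0,b1} ∩ {b0,b2,b4} = {b0}; idom=b0
  b6: preds {b0,b5}: {b0} ∩ {b0,b5} = {b0}; idom=b0
  b7: preds {b5,b6}: {b0,b5} ∩ {b0,b6} = {b0}; idom=b0

DF walk-up:
  join b5 pred b1: b1 stop@b0
  join b5 pred b4: b4→b2 stop@b0
  join b6 pred b0: · stop@b0
  join b6 pred b5: b5 stop@b0
  join b7 pred b5: b5 stop@b0
  join b7 pred b6: b6 stop@b0
  b0: DF=∅
  b1: DF={b5}
  b2: DF={b5}
  b3: DF=∅
  b4: DF={b5}
  b5: DF={b6,b7}
  b6: DF={b7}
  b7: DF=∅

DF(b5) = ["b6", "b7"]

Answer: ["b6", "b7"]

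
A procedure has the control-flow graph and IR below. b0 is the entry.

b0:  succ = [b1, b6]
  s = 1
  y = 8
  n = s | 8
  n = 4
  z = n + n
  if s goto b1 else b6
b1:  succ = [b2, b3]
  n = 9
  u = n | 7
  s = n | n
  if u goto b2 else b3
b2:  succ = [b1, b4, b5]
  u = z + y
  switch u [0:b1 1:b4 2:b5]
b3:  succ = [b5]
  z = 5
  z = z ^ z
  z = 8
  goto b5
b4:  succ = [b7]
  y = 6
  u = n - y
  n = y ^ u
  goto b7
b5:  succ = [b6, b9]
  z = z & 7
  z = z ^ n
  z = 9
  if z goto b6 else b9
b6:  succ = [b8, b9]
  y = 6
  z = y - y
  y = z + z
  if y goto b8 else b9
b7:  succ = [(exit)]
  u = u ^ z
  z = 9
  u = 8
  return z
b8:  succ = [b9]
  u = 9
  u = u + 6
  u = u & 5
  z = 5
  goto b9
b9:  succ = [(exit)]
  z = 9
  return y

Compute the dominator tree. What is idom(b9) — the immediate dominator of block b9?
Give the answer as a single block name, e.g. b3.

idom tree: b1←b0 b2←b1 b3←b1 b4←b2 b5←b1 b6←b0 b7←b4 b8←b6 b9←b0
Dom at joins:
  b1: preds {b0,b2}: {b0} ∩ {b0,b1,b2} = {b0}; idom=b0
  b5: preds {b2,b3}: {b0,b1,b2} ∩ {b0,b1,b3} = {b0,b1}; idom=b1
  b6: preds {b0,b5}: {b0} ∩ {b0,b1,b5} = {b0}; idom=b0
  b9: preds {b5,b6,b8}: {b0,b1,b5} ∩ {b0,b6} ∩ {b0,b6,b8} = {b0}; idom=b0

idom(b9) = b0

Answer: b0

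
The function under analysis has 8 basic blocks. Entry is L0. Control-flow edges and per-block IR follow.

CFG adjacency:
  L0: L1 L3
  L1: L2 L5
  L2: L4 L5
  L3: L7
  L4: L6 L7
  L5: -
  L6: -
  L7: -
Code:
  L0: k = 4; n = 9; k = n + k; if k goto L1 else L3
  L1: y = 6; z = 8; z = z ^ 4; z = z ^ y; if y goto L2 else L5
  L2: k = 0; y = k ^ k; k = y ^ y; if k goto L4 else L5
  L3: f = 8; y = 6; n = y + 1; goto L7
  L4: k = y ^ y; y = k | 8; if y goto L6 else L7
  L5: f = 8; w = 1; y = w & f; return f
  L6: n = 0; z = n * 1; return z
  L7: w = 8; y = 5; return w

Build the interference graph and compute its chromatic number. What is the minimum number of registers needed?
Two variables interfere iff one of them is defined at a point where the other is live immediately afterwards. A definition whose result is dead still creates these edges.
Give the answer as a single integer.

Answer: 3

Working:
def/use:
  L0 def {k,n} use ∅
  L1 def {y,z} use ∅
  L2 def {k,y} use ∅
  L3 def {f,n,y} use ∅
  L4 def {k,y} use {y}
  L5 def {f,w,y} use ∅
  L6 def {n,z} use ∅
  L7 def {w,y} use ∅

Liveness:
  L0: in=∅ out=∅
  L1: in=∅ out=∅
  L2: in=∅ out={y}
  L3: in=∅ out=∅
  L4: in={y} out=∅
  L5: in=∅ out=∅
  L6: in=∅ out=∅
  L7: in=∅ out=∅

Interference:
  f: {w,y}
  k: {n,y}
  n: {k}
  w: {f,y}
  y: {f,k,w,z}
  z: {y}

Colouring:
  {f,w,y} pairwise interfere (3-clique) ⇒ χ ≥ 3
  assign f→r1 k→r1 n→r0 w→r2 y→r0 z→r1 — no edge inside a register ⇒ χ ≤ 3
  χ = 3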